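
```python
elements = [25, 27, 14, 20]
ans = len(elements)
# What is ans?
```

Trace:
`elements = [25, 27, 14, 20]` → elements = [25, 27, 14, 20]
`ans = len(elements)` → ans = 4
So ans = 4

Answer: 4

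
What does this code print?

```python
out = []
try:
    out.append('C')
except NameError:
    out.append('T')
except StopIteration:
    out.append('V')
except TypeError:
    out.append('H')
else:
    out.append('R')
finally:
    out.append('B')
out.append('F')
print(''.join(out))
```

Execution trace: 'C' (try body, no exception) → 'R' (else) → 'B' (finally) → 'F' (after the try/except). Output: CRBF

Answer: CRBF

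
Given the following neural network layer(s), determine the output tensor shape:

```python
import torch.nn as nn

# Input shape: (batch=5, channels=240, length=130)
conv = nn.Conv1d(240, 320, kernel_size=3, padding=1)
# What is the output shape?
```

Input: (5, 240, 130) -> Output: (5, 320, 130)

Answer: (5, 320, 130)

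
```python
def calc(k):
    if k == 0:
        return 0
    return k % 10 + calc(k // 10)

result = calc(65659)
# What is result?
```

Sum of digits of 65659: 9 + 5 + 6 + 5 + 6 = 31

Answer: 31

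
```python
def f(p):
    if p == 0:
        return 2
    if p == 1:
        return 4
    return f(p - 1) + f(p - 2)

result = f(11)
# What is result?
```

Build up from base cases: f(0)=2, f(1)=4, f(2)=6, f(3)=10, f(4)=16, f(5)=26, f(6)=42, ..., f(11)=466

Answer: 466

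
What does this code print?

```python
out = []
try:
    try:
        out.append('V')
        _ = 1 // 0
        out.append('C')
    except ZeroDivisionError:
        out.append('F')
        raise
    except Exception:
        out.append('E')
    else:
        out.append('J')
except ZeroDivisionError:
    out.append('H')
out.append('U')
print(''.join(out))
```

Execution trace: 'V' (try body) → 'F' (except ZeroDivisionError) → 'H' (outer except ZeroDivisionError) → 'U' (after the try/except). Output: VFHU

Answer: VFHU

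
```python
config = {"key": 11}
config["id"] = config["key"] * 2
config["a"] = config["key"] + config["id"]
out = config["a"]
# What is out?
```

Trace:
`config = {"key": 11}` → config = {'key': 11}
`config["id"] = config["key"] * 2` → config = {'key': 11, 'id': 22}
`config["a"] = config["key"] + config["id"]` → config = {'key': 11, 'id': 22, 'a': 33}
`out = config["a"]` → out = 33
So out = 33

Answer: 33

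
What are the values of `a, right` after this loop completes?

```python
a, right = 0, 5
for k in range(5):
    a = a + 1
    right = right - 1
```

a goes 0→5, right goes 5→0
`a, right` takes the values: (0, 5) → (1, 5) → (1, 4) → (2, 4) → (2, 3) → (3, 3) → (3, 2) → (4, 2) → (4, 1) → (5, 1) → (5, 0)

Answer: 5, 0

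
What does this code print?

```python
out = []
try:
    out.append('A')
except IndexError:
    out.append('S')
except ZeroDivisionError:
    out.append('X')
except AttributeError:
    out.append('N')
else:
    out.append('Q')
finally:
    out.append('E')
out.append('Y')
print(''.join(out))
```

Execution trace: 'A' (try body, no exception) → 'Q' (else) → 'E' (finally) → 'Y' (after the try/except). Output: AQEY

Answer: AQEY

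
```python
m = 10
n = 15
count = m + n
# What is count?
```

Trace:
`m = 10` → m = 10
`n = 15` → n = 15
`count = m + n` → count = 25
So count = 25

Answer: 25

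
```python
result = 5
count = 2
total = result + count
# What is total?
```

Trace:
`result = 5` → result = 5
`count = 2` → count = 2
`total = result + count` → total = 7
So total = 7

Answer: 7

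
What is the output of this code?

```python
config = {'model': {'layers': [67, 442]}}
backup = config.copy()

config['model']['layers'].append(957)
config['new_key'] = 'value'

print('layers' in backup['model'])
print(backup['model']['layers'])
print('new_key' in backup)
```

Key concept: shallow copy gotcha with nested dict.
Step by step:
`config = {'model': {'layers': [67, 442]}}` → config = {'model': {'layers': [67, 442]}}
`backup = config.copy()` → backup = {'model': {'layers': [67, 442]}}
`config['model']['layers'].append(957)` → config = {'model': {'layers': [67, 442, 957]}}; backup = {'model': {'layers': [67, 442, 957]}}
`config['new_key'] = 'value'` → config = {'model': {'layers': [67, 442, 957]}, 'new_key': 'value'}
`print('layers' in backup['model'])` → prints True
`print(backup['model']['layers'])` → prints [67, 442, 957]
`print('new_key' in backup)` → prints False

Answer:
True
[67, 442, 957]
False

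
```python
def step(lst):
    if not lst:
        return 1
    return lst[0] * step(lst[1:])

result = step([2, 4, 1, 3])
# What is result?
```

Product over [2, 4, 1, 3] = 2 * 4 * 1 * 3 = 24

Answer: 24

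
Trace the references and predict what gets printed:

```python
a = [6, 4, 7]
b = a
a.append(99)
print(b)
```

Key concept: basic list aliasing.
Step by step:
`a = [6, 4, 7]` → a = [6, 4, 7]
`b = a` → b = [6, 4, 7] (same object as a)
`a.append(99)` → a = [6, 4, 7, 99] (same object as b); b = [6, 4, 7, 99] (same object as a)
`print(b)` → prints [6, 4, 7, 99]

Answer: [6, 4, 7, 99]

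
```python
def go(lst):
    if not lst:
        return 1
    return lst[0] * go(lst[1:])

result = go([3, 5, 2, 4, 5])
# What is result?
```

Product over [3, 5, 2, 4, 5] = 3 * 5 * 2 * 4 * 5 = 600

Answer: 600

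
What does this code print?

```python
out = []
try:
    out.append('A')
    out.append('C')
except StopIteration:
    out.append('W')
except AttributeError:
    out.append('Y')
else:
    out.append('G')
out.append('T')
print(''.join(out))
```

Execution trace: 'A' (try body) → 'C' (try body, no exception) → 'G' (else) → 'T' (after the try/except). Output: ACGT

Answer: ACGT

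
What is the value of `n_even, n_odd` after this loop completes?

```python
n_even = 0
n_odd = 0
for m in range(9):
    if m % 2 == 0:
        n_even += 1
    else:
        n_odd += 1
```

Count evens and odds in range(9)
`n_even, n_odd` takes the values: (0, 0) → (1, 0) → (1, 1) → (2, 1) → (2, 2) → (3, 2) → (3, 3) → (4, 3) → (4, 4) → (5, 4)

Answer: 5, 4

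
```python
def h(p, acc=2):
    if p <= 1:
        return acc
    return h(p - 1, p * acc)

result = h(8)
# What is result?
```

Accumulator trace (n, acc): (8, 2) -> (7, 16) -> (6, 112) -> (5, 672) -> (4, 3360) -> (3, 13440) -> (2, 40320) -> (1, 80640) -> return 80640

Answer: 80640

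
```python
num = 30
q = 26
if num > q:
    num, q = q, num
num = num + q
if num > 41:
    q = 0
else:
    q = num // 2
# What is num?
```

Trace:
`num = 30` → num = 30
`q = 26` → q = 26
`if num > q: ...` → num > q is True → num = 26; q = 30
`num = num + q` → num = 56
`if num > 41: ...` → num > 41 is True → q = 0
So num = 56

Answer: 56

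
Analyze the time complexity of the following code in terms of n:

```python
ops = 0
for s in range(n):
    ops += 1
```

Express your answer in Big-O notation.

Each loop level contributes: n. Multiplying the contributions gives O(n).

Answer: O(n)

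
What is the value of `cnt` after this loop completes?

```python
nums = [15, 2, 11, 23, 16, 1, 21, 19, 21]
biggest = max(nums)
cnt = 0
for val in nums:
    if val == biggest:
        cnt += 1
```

Count of max value 23 in [15, 2, 11, 23, 16, 1, 21, 19, 21]
`cnt` takes the values: 0 → 1

Answer: 1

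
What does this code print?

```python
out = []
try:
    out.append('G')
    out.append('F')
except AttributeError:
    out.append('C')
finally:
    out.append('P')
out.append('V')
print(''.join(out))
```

Execution trace: 'G' (try body) → 'F' (try body, no exception) → 'P' (finally) → 'V' (after the try/except). Output: GFPV

Answer: GFPV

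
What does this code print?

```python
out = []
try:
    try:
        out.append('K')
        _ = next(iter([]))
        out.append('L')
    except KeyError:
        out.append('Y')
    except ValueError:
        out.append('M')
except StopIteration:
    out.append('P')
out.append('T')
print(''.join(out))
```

Execution trace: 'K' (try body) → 'P' (outer except StopIteration) → 'T' (after the try/except). Output: KPT

Answer: KPT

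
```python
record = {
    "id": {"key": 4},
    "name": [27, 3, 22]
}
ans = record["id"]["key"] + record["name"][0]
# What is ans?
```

Trace:
`record = { ...` → record = {'id': {'key': 4}, 'name': [27, 3, 22]}
`ans = record["id"]["key"] + record["name"][0]` → ans = 31
So ans = 31

Answer: 31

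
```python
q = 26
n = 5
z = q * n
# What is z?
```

Trace:
`q = 26` → q = 26
`n = 5` → n = 5
`z = q * n` → z = 130
So z = 130

Answer: 130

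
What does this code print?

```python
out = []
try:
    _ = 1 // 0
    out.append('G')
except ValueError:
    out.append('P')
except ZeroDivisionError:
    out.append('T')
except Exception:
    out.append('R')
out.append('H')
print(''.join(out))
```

Execution trace: 'T' (except ZeroDivisionError) → 'H' (after the try/except). Output: TH

Answer: TH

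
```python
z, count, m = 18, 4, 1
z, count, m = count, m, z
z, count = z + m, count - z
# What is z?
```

Trace:
`z, count, m = 18, 4, 1` → z = 18; count = 4; m = 1
`z, count, m = count, m, z` → z = 4; count = 1; m = 18
`z, count = z + m, count - z` → z = 22; count = -3
So z = 22

Answer: 22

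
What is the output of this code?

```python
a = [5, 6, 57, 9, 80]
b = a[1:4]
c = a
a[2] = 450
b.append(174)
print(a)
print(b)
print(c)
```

Key concept: slice vs alias.
Step by step:
`a = [5, 6, 57, 9, 80]` → a = [5, 6, 57, 9, 80]
`b = a[1:4]` → b = [6, 57, 9]
`c = a` → c = [5, 6, 57, 9, 80] (same object as a)
`a[2] = 450` → a = [5, 6, 450, 9, 80] (same object as c); c = [5, 6, 450, 9, 80] (same object as a)
`b.append(174)` → b = [6, 57, 9, 174]
`print(a)` → prints [5, 6, 450, 9, 80]
`print(b)` → prints [6, 57, 9, 174]
`print(c)` → prints [5, 6, 450, 9, 80]

Answer:
[5, 6, 450, 9, 80]
[6, 57, 9, 174]
[5, 6, 450, 9, 80]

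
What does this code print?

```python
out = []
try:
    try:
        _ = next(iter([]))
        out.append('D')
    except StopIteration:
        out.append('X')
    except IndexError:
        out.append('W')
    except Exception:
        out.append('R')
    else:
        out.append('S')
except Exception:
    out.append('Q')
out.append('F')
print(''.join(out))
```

Execution trace: 'X' (inner except StopIteration) → 'F' (after the try/except). Output: XF

Answer: XF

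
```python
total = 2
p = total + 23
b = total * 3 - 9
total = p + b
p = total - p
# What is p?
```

Trace:
`total = 2` → total = 2
`p = total + 23` → p = 25
`b = total * 3 - 9` → b = -3
`total = p + b` → total = 22
`p = total - p` → p = -3
So p = -3

Answer: -3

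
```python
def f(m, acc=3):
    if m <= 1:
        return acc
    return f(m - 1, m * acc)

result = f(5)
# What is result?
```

Accumulator trace (n, acc): (5, 3) -> (4, 15) -> (3, 60) -> (2, 180) -> (1, 360) -> return 360

Answer: 360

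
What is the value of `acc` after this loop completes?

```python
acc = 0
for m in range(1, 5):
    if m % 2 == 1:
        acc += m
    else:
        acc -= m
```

Add odd, subtract even
`acc` takes the values: 0 → 1 → -1 → 2 → -2

Answer: -2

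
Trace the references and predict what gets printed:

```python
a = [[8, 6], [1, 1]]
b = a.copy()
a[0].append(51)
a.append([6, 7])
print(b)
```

Key concept: shallow copy with nested lists.
Step by step:
`a = [[8, 6], [1, 1]]` → a = [[8, 6], [1, 1]]
`b = a.copy()` → b = [[8, 6], [1, 1]]
`a[0].append(51)` → a = [[8, 6, 51], [1, 1]]; b = [[8, 6, 51], [1, 1]]
`a.append([6, 7])` → a = [[8, 6, 51], [1, 1], [6, 7]]
`print(b)` → prints [[8, 6, 51], [1, 1]]

Answer: [[8, 6, 51], [1, 1]]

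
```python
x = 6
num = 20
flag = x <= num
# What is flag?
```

Trace:
`x = 6` → x = 6
`num = 20` → num = 20
`flag = x <= num` → flag = True
So flag = True

Answer: True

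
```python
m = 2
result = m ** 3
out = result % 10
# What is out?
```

Trace:
`m = 2` → m = 2
`result = m ** 3` → result = 8
`out = result % 10` → out = 8
So out = 8

Answer: 8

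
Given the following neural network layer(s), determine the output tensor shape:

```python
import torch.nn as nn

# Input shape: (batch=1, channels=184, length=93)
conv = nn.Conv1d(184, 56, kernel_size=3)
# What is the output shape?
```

Input: (1, 184, 93) -> Output: (1, 56, 91)

Answer: (1, 56, 91)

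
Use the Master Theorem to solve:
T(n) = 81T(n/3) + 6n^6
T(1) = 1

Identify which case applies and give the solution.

a=81, b=3, f(n)=6n^6. log_3(81) = 4. Since c=6 > 4 and the regularity condition holds (81(n/3)^6 = (81/3^6)n^6 with 81/3^6 < 1), Case 3 applies: T(n) = Θ(f(n)) = O(n^6).

Answer: O(n^6) - Case 3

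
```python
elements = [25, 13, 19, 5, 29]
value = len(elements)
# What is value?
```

Trace:
`elements = [25, 13, 19, 5, 29]` → elements = [25, 13, 19, 5, 29]
`value = len(elements)` → value = 5
So value = 5

Answer: 5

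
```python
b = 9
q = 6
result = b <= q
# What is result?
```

Trace:
`b = 9` → b = 9
`q = 6` → q = 6
`result = b <= q` → result = False
So result = False

Answer: False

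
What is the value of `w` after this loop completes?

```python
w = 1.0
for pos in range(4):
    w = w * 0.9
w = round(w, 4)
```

Exponential decay: 1.0 * 0.9^4
`w` takes the values: 1.0 → 0.9 → 0.81 → 0.729 → 0.6561

Answer: 0.6561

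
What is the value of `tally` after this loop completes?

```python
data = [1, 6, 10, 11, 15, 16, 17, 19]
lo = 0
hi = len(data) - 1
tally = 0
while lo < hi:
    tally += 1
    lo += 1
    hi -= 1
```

Iterations until pointers meet (list length 8)
`tally` takes the values: 0 → 1 → 2 → 3 → 4

Answer: 4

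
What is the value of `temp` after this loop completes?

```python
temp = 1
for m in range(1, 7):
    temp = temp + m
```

Start at 1, add 1 through 6
`temp` takes the values: 1 → 2 → 4 → 7 → 11 → 16 → 22

Answer: 22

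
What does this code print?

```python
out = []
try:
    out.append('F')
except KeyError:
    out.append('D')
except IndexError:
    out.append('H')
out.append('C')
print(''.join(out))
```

Execution trace: 'F' (try body, no exception) → 'C' (after the try/except). Output: FC

Answer: FC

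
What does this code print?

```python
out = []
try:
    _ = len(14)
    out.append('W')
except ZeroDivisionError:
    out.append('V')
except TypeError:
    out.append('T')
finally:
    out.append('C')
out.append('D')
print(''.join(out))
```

Execution trace: 'T' (except TypeError) → 'C' (finally) → 'D' (after the try/except). Output: TCD

Answer: TCD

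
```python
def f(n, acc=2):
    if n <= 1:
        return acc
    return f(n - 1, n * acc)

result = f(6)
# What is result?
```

Accumulator trace (n, acc): (6, 2) -> (5, 12) -> (4, 60) -> (3, 240) -> (2, 720) -> (1, 1440) -> return 1440

Answer: 1440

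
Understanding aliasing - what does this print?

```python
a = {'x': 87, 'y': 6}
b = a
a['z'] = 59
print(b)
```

Key concept: dict aliasing.
Step by step:
`a = {'x': 87, 'y': 6}` → a = {'x': 87, 'y': 6}
`b = a` → b = {'x': 87, 'y': 6} (same object as a)
`a['z'] = 59` → a = {'x': 87, 'y': 6, 'z': 59} (same object as b); b = {'x': 87, 'y': 6, 'z': 59} (same object as a)
`print(b)` → prints {'x': 87, 'y': 6, 'z': 59}

Answer: {'x': 87, 'y': 6, 'z': 59}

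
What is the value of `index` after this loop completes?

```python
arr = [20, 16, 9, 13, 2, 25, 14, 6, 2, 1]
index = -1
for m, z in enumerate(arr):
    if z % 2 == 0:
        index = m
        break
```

First even number index in [20, 16, 9, 13, 2, 25, 14, 6, 2, 1]
`index` takes the values: -1 → 0

Answer: 0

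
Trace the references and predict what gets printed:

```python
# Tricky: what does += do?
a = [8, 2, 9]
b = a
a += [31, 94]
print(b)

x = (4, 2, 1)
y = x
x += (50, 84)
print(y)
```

Key concept: += behavior differs for mutable vs immutable.
Step by step:
`a = [8, 2, 9]` → a = [8, 2, 9]
`b = a` → b = [8, 2, 9] (same object as a)
`a += [31, 94]` → a = [8, 2, 9, 31, 94] (same object as b); b = [8, 2, 9, 31, 94] (same object as a)
`print(b)` → prints [8, 2, 9, 31, 94]
`x = (4, 2, 1)` → x = (4, 2, 1)
`y = x` → y = (4, 2, 1)
`x += (50, 84)` → x = (4, 2, 1, 50, 84)
`print(y)` → prints (4, 2, 1)

Answer:
[8, 2, 9, 31, 94]
(4, 2, 1)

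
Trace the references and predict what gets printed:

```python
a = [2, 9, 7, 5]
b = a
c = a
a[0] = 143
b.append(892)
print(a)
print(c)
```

Key concept: multiple aliases.
Step by step:
`a = [2, 9, 7, 5]` → a = [2, 9, 7, 5]
`b = a` → b = [2, 9, 7, 5] (same object as a)
`c = a` → c = [2, 9, 7, 5] (same object as a, b)
`a[0] = 143` → a = [143, 9, 7, 5] (same object as b, c); b = [143, 9, 7, 5] (same object as a, c); c = [143, 9, 7, 5] (same object as a, b)
`b.append(892)` → a = [143, 9, 7, 5, 892] (same object as b, c); b = [143, 9, 7, 5, 892] (same object as a, c); c = [143, 9, 7, 5, 892] (same object as a, b)
`print(a)` → prints [143, 9, 7, 5, 892]
`print(c)` → prints [143, 9, 7, 5, 892]

Answer:
[143, 9, 7, 5, 892]
[143, 9, 7, 5, 892]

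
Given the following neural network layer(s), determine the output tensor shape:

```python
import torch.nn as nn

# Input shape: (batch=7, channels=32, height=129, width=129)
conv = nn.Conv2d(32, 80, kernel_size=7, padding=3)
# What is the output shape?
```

Input: (7, 32, 129, 129) -> Output: (7, 80, 129, 129)

Answer: (7, 80, 129, 129)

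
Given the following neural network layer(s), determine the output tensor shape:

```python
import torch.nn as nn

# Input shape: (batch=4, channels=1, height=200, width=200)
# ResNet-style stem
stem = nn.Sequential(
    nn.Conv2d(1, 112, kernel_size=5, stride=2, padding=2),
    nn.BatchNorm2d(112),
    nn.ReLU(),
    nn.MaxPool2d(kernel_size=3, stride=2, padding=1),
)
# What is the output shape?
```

Input: (4, 1, 200, 200) -> after Conv2d 5x5 stride=2: (4, 112, 100, 100) -> Output: (4, 112, 50, 50)

Answer: (4, 112, 50, 50)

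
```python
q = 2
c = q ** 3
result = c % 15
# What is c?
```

Trace:
`q = 2` → q = 2
`c = q ** 3` → c = 8
`result = c % 15` → result = 8
So c = 8

Answer: 8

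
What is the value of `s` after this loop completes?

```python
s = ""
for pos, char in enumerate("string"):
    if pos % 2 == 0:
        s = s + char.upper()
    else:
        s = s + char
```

Uppercase even positions in 'string'
`s` takes the values: "" → "S" → "St" → "StR" → "StRi" → "StRiN" → "StRiNg"

Answer: "StRiNg"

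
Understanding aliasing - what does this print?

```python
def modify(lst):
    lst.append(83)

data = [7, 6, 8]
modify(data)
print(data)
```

Key concept: function modifies passed list.
Step by step:
`data = [7, 6, 8]` → data = [7, 6, 8]
`modify(data)` → data = [7, 6, 8, 83]
`print(data)` → prints [7, 6, 8, 83]

Answer: [7, 6, 8, 83]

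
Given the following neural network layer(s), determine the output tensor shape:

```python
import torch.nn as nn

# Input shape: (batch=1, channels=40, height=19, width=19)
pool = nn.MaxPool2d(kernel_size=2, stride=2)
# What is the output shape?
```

Input: (1, 40, 19, 19) -> Output: (1, 40, 9, 9)

Answer: (1, 40, 9, 9)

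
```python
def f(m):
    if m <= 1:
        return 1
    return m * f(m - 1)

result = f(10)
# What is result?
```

f(10) = 10 * 9 * 8 * 7 * 6 * 5 * 4 * 3 * 2 * 1 = 3628800

Answer: 3628800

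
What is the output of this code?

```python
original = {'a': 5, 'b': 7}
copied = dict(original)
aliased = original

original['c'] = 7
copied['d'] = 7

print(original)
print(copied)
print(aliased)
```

Key concept: dict() creates copy, assignment creates alias.
Step by step:
`original = {'a': 5, 'b': 7}` → original = {'a': 5, 'b': 7}
`copied = dict(original)` → copied = {'a': 5, 'b': 7}
`aliased = original` → aliased = {'a': 5, 'b': 7} (same object as original)
`original['c'] = 7` → original = {'a': 5, 'b': 7, 'c': 7} (same object as aliased); aliased = {'a': 5, 'b': 7, 'c': 7} (same object as original)
`copied['d'] = 7` → copied = {'a': 5, 'b': 7, 'd': 7}
`print(original)` → prints {'a': 5, 'b': 7, 'c': 7}
`print(copied)` → prints {'a': 5, 'b': 7, 'd': 7}
`print(aliased)` → prints {'a': 5, 'b': 7, 'c': 7}

Answer:
{'a': 5, 'b': 7, 'c': 7}
{'a': 5, 'b': 7, 'd': 7}
{'a': 5, 'b': 7, 'c': 7}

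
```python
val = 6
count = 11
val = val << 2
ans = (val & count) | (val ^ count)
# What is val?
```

Trace:
`val = 6` → val = 6
`count = 11` → count = 11
`val = val << 2` → val = 24
`ans = (val & count) | (val ^ count)` → ans = 27
So val = 24

Answer: 24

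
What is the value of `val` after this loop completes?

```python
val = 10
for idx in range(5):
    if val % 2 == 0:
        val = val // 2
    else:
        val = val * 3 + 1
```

Collatz-style transformation from 10
`val` takes the values: 10 → 5 → 16 → 8 → 4 → 2

Answer: 2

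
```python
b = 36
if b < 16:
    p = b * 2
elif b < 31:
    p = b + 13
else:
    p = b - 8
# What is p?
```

Trace:
`b = 36` → b = 36
`if b < 16: ...` → b < 16 is False, b < 31 is False, take else branch → p = 28
So p = 28

Answer: 28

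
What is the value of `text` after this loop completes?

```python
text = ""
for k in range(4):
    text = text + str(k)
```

Concatenate digits 0 to 3
`text` takes the values: "" → "0" → "01" → "012" → "0123"

Answer: "0123"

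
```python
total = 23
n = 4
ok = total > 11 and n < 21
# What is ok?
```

Trace:
`total = 23` → total = 23
`n = 4` → n = 4
`ok = total > 11 and n < 21` → ok = True
So ok = True

Answer: True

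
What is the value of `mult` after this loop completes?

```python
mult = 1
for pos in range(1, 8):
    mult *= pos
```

7! = 5040
`mult` takes the values: 1 → 2 → 6 → 24 → 120 → 720 → 5040

Answer: 5040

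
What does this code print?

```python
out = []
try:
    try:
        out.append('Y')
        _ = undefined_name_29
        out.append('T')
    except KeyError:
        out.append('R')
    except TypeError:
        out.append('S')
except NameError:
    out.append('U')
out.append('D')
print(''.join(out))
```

Execution trace: 'Y' (try body) → 'U' (outer except NameError) → 'D' (after the try/except). Output: YUD

Answer: YUD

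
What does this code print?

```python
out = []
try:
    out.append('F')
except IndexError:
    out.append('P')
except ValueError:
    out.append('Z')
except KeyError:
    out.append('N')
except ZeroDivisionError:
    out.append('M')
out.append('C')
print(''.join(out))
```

Execution trace: 'F' (try body, no exception) → 'C' (after the try/except). Output: FC

Answer: FC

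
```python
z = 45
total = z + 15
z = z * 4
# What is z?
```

Trace:
`z = 45` → z = 45
`total = z + 15` → total = 60
`z = z * 4` → z = 180
So z = 180

Answer: 180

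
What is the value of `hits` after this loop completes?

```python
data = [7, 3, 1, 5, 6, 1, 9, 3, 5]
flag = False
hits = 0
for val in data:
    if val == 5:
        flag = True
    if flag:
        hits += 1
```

Count elements after first 5 in [7, 3, 1, 5, 6, 1, 9, 3, 5]
`hits` takes the values: 0 → 1 → 2 → 3 → 4 → 5 → 6

Answer: 6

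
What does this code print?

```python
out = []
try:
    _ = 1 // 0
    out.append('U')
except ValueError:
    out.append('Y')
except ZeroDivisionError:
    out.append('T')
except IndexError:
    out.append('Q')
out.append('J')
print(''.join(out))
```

Execution trace: 'T' (except ZeroDivisionError) → 'J' (after the try/except). Output: TJ

Answer: TJ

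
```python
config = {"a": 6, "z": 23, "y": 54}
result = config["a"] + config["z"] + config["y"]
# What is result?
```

Trace:
`config = {"a": 6, "z": 23, "y": 54}` → config = {'a': 6, 'z': 23, 'y': 54}
`result = config["a"] + config["z"] + config["y"]` → result = 83
So result = 83

Answer: 83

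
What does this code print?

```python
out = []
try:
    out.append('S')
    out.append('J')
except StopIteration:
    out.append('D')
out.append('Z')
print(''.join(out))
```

Execution trace: 'S' (try body) → 'J' (try body, no exception) → 'Z' (after the try/except). Output: SJZ

Answer: SJZ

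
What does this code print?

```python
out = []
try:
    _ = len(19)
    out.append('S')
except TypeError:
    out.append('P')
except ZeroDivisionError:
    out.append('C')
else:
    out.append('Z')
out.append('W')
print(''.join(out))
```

Execution trace: 'P' (except TypeError) → 'W' (after the try/except). Output: PW

Answer: PW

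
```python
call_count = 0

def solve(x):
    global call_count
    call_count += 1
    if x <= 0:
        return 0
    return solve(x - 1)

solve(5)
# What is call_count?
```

Linear recursion stepping by 1: 6 calls from x=5 down to ≤0.

Answer: 6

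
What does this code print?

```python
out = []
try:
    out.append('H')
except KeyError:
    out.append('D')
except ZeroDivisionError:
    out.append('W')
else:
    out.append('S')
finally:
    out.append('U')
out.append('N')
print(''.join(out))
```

Execution trace: 'H' (try body, no exception) → 'S' (else) → 'U' (finally) → 'N' (after the try/except). Output: HSUN

Answer: HSUN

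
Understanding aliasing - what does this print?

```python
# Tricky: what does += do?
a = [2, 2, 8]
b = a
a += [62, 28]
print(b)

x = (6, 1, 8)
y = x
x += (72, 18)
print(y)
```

Key concept: += behavior differs for mutable vs immutable.
Step by step:
`a = [2, 2, 8]` → a = [2, 2, 8]
`b = a` → b = [2, 2, 8] (same object as a)
`a += [62, 28]` → a = [2, 2, 8, 62, 28] (same object as b); b = [2, 2, 8, 62, 28] (same object as a)
`print(b)` → prints [2, 2, 8, 62, 28]
`x = (6, 1, 8)` → x = (6, 1, 8)
`y = x` → y = (6, 1, 8)
`x += (72, 18)` → x = (6, 1, 8, 72, 18)
`print(y)` → prints (6, 1, 8)

Answer:
[2, 2, 8, 62, 28]
(6, 1, 8)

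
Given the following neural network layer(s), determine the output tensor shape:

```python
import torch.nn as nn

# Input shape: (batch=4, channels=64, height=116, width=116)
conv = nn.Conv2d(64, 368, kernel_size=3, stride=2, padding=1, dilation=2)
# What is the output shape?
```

Input: (4, 64, 116, 116) -> Output: (4, 368, 57, 57)

Answer: (4, 368, 57, 57)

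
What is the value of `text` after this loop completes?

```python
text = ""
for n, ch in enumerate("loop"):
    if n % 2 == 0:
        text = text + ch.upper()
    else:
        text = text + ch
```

Uppercase even positions in 'loop'
`text` takes the values: "" → "L" → "Lo" → "LoO" → "LoOp"

Answer: "LoOp"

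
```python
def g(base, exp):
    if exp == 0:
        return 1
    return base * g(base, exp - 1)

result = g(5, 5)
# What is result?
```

g(5, 5) = 5 * 5 * 5 * 5 * 5 = 3125

Answer: 3125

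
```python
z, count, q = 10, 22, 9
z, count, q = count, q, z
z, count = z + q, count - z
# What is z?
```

Trace:
`z, count, q = 10, 22, 9` → z = 10; count = 22; q = 9
`z, count, q = count, q, z` → z = 22; count = 9; q = 10
`z, count = z + q, count - z` → z = 32; count = -13
So z = 32

Answer: 32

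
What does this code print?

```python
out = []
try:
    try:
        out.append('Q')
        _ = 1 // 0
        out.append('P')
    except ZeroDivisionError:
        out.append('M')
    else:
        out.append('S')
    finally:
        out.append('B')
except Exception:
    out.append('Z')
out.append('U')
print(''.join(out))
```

Execution trace: 'Q' (inner try body) → 'M' (inner except ZeroDivisionError) → 'B' (inner finally) → 'U' (after the try/except). Output: QMBU

Answer: QMBU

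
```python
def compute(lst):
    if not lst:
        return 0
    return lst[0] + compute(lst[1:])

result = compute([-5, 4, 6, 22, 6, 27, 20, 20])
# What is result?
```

(-5) + 4 + 6 + 22 + 6 + 27 + 20 + 20 + 0 = 100

Answer: 100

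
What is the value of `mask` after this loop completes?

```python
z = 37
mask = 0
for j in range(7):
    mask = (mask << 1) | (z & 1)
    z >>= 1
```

Reverse lowest 7 bits of 37
`mask` takes the values: 0 → 1 → 2 → 5 → 10 → 20 → 41 → 82

Answer: 82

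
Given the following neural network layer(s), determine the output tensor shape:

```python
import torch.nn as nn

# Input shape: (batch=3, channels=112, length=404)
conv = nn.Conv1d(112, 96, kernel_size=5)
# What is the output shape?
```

Input: (3, 112, 404) -> Output: (3, 96, 400)

Answer: (3, 96, 400)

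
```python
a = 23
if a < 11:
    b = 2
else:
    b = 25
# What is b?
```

Trace:
`a = 23` → a = 23
`if a < 11: ...` → a < 11 is False, take else branch → b = 25
So b = 25

Answer: 25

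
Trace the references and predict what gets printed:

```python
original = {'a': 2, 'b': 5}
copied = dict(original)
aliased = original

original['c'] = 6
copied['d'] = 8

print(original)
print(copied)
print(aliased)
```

Key concept: dict() creates copy, assignment creates alias.
Step by step:
`original = {'a': 2, 'b': 5}` → original = {'a': 2, 'b': 5}
`copied = dict(original)` → copied = {'a': 2, 'b': 5}
`aliased = original` → aliased = {'a': 2, 'b': 5} (same object as original)
`original['c'] = 6` → original = {'a': 2, 'b': 5, 'c': 6} (same object as aliased); aliased = {'a': 2, 'b': 5, 'c': 6} (same object as original)
`copied['d'] = 8` → copied = {'a': 2, 'b': 5, 'd': 8}
`print(original)` → prints {'a': 2, 'b': 5, 'c': 6}
`print(copied)` → prints {'a': 2, 'b': 5, 'd': 8}
`print(aliased)` → prints {'a': 2, 'b': 5, 'c': 6}

Answer:
{'a': 2, 'b': 5, 'c': 6}
{'a': 2, 'b': 5, 'd': 8}
{'a': 2, 'b': 5, 'c': 6}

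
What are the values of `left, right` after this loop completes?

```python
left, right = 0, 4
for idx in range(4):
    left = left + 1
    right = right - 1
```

left goes 0→4, right goes 4→0
`left, right` takes the values: (0, 4) → (1, 4) → (1, 3) → (2, 3) → (2, 2) → (3, 2) → (3, 1) → (4, 1) → (4, 0)

Answer: 4, 0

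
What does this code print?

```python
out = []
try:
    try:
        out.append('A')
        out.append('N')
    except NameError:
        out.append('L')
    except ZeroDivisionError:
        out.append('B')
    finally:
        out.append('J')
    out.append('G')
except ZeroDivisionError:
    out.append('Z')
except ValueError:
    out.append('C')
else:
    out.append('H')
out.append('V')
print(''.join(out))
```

Execution trace: 'A' (inner try body) → 'N' (inner try body, no exception) → 'J' (inner finally) → 'G' (try body, no exception) → 'H' (else) → 'V' (after the try/except). Output: ANJGHV

Answer: ANJGHV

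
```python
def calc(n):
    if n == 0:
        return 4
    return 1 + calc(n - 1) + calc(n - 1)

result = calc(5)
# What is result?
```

calc(n) = 1 + 2·calc(n-1), calc(0)=4. Closed form: (4+1)·2^5 - 1 = 159.

Answer: 159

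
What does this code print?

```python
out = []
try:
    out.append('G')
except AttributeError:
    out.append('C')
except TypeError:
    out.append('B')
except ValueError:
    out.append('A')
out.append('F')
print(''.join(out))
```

Execution trace: 'G' (try body, no exception) → 'F' (after the try/except). Output: GF

Answer: GF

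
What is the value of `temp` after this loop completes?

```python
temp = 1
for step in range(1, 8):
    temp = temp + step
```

Start at 1, add 1 through 7
`temp` takes the values: 1 → 2 → 4 → 7 → 11 → 16 → 22 → 29

Answer: 29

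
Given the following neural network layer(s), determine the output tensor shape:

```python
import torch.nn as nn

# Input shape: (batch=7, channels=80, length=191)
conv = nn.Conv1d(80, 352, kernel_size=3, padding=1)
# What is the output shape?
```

Input: (7, 80, 191) -> Output: (7, 352, 191)

Answer: (7, 352, 191)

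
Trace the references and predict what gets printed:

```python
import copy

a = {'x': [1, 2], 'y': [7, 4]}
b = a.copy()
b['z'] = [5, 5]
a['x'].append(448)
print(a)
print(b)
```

Key concept: shallow copy of dict with mutable values.
Step by step:
`a = {'x': [1, 2], 'y': [7, 4]}` → a = {'x': [1, 2], 'y': [7, 4]}
`b = a.copy()` → b = {'x': [1, 2], 'y': [7, 4]}
`b['z'] = [5, 5]` → b = {'x': [1, 2], 'y': [7, 4], 'z': [5, 5]}
`a['x'].append(448)` → a = {'x': [1, 2, 448], 'y': [7, 4]}; b = {'x': [1, 2, 448], 'y': [7, 4], 'z': [5, 5]}
`print(a)` → prints {'x': [1, 2, 448], 'y': [7, 4]}
`print(b)` → prints {'x': [1, 2, 448], 'y': [7, 4], 'z': [5, 5]}

Answer:
{'x': [1, 2, 448], 'y': [7, 4]}
{'x': [1, 2, 448], 'y': [7, 4], 'z': [5, 5]}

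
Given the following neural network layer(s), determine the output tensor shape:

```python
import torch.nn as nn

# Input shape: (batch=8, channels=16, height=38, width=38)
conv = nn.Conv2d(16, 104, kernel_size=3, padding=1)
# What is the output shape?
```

Input: (8, 16, 38, 38) -> Output: (8, 104, 38, 38)

Answer: (8, 104, 38, 38)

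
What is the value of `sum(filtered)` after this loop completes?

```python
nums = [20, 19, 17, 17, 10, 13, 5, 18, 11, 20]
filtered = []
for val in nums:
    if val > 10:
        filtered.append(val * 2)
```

Sum of doubled values > 10
`filtered` takes the values: [] → [40] → [40, 38] → [40, 38, 34] → [40, 38, 34, 34] → [40, 38, 34, 34, 26] → [40, 38, 34, 34, 26, 36] → [40, 38, 34, 34, 26, 36, 22] → [40, 38, 34, 34, 26, 36, 22, 40]
So `sum(filtered)` = 270

Answer: 270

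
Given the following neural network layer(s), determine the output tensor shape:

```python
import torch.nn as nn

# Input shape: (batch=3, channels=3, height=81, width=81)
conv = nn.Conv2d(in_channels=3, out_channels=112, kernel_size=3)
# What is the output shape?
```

Input: (3, 3, 81, 81) -> Output: (3, 112, 79, 79)

Answer: (3, 112, 79, 79)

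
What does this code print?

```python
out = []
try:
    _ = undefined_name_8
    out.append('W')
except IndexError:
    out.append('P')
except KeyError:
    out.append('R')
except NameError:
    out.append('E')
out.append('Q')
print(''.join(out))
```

Execution trace: 'E' (except NameError) → 'Q' (after the try/except). Output: EQ

Answer: EQ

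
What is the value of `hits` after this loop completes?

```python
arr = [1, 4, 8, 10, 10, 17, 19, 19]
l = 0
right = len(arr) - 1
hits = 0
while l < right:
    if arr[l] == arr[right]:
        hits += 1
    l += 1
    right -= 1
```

Count matching pairs from ends
`hits` takes the values: 0 → 1

Answer: 1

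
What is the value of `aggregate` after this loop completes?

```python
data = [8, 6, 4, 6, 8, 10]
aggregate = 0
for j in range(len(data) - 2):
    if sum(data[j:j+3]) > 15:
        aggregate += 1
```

Count windows with sum > 15
`aggregate` takes the values: 0 → 1 → 2 → 3 → 4

Answer: 4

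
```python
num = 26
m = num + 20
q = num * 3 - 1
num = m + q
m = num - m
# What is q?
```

Trace:
`num = 26` → num = 26
`m = num + 20` → m = 46
`q = num * 3 - 1` → q = 77
`num = m + q` → num = 123
`m = num - m` → m = 77
So q = 77

Answer: 77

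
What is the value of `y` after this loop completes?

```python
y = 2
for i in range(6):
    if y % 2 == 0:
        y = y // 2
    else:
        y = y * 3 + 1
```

Collatz-style transformation from 2
`y` takes the values: 2 → 1 → 4 → 2 → 1 → 4 → 2

Answer: 2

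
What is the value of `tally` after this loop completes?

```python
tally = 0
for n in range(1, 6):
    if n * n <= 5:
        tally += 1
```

Count numbers where n² ≤ 5
`tally` takes the values: 0 → 1 → 2

Answer: 2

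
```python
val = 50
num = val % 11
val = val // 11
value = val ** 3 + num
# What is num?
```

Trace:
`val = 50` → val = 50
`num = val % 11` → num = 6
`val = val // 11` → val = 4
`value = val ** 3 + num` → value = 70
So num = 6

Answer: 6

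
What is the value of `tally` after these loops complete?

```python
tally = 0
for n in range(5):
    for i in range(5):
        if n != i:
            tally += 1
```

5² - 5 (exclude diagonal)
`tally` takes the values: 0 → 1 → 2 → 3 → 4 → 5 → 6 → 7 → 8 → 9 → 10 → 11 → 12 → 13 → 14 → 15 → 16 → 17 → 18 → 19 → 20

Answer: 20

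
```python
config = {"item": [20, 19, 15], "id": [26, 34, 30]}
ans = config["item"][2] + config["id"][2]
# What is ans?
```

Trace:
`config = {"item": [20, 19, 15], "id": [26, 34, 30]}` → config = {'item': [20, 19, 15], 'id': [26, 34, 30]}
`ans = config["item"][2] + config["id"][2]` → ans = 45
So ans = 45

Answer: 45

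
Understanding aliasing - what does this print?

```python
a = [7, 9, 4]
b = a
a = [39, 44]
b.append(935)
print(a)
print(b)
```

Key concept: rebinding vs mutation: a is rebound to a new list, b still points at the original.
Step by step:
`a = [7, 9, 4]` → a = [7, 9, 4]
`b = a` → b = [7, 9, 4] (same object as a)
`a = [39, 44]` → a = [39, 44]
`b.append(935)` → b = [7, 9, 4, 935]
`print(a)` → prints [39, 44]
`print(b)` → prints [7, 9, 4, 935]

Answer:
[39, 44]
[7, 9, 4, 935]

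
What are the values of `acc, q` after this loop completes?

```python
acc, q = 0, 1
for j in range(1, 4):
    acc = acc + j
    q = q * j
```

Sum and factorial of 1 to 3
`acc, q` takes the values: (0, 1) → (1, 1) → (3, 1) → (3, 2) → (6, 2) → (6, 6)

Answer: 6, 6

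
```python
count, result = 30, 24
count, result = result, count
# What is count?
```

Trace:
`count, result = 30, 24` → count = 30; result = 24
`count, result = result, count` → count = 24; result = 30
So count = 24

Answer: 24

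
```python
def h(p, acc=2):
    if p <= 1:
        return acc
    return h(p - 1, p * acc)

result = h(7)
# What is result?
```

Accumulator trace (n, acc): (7, 2) -> (6, 14) -> (5, 84) -> (4, 420) -> (3, 1680) -> (2, 5040) -> (1, 10080) -> return 10080

Answer: 10080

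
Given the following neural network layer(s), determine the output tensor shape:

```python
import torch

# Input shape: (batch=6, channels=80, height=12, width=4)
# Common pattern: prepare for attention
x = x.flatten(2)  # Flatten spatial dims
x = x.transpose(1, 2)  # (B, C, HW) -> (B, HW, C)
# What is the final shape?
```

Input: (6, 80, 12, 4) -> after flatten(2): (6, 80, 48) -> Output: (6, 48, 80)

Answer: (6, 48, 80)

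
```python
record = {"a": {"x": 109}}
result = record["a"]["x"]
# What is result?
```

Trace:
`record = {"a": {"x": 109}}` → record = {'a': {'x': 109}}
`result = record["a"]["x"]` → result = 109
So result = 109

Answer: 109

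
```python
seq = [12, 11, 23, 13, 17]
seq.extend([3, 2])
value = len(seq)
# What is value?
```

Trace:
`seq = [12, 11, 23, 13, 17]` → seq = [12, 11, 23, 13, 17]
`seq.extend([3, 2])` → seq = [12, 11, 23, 13, 17, 3, 2]
`value = len(seq)` → value = 7
So value = 7

Answer: 7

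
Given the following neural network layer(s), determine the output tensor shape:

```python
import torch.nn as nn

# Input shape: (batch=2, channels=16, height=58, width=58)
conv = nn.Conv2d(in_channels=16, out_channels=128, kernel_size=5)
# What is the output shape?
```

Input: (2, 16, 58, 58) -> Output: (2, 128, 54, 54)

Answer: (2, 128, 54, 54)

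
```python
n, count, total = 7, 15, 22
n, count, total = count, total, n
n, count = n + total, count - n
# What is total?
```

Trace:
`n, count, total = 7, 15, 22` → n = 7; count = 15; total = 22
`n, count, total = count, total, n` → n = 15; count = 22; total = 7
`n, count = n + total, count - n` → n = 22; count = 7
So total = 7

Answer: 7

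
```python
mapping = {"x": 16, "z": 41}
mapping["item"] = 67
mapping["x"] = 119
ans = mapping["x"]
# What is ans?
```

Trace:
`mapping = {"x": 16, "z": 41}` → mapping = {'x': 16, 'z': 41}
`mapping["item"] = 67` → mapping = {'x': 16, 'z': 41, 'item': 67}
`mapping["x"] = 119` → mapping = {'x': 119, 'z': 41, 'item': 67}
`ans = mapping["x"]` → ans = 119
So ans = 119

Answer: 119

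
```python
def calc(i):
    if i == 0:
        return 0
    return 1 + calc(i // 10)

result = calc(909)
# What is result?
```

Count of digits of 909: 3

Answer: 3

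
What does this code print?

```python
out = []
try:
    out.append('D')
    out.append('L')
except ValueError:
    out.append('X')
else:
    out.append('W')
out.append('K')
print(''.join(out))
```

Execution trace: 'D' (try body) → 'L' (try body, no exception) → 'W' (else) → 'K' (after the try/except). Output: DLWK

Answer: DLWK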